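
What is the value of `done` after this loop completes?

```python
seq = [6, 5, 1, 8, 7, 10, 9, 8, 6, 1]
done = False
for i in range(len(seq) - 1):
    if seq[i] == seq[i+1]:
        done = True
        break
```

Check consecutive duplicates in [6, 5, 1, 8, 7, 10, 9, 8, 6, 1]
`done` takes the values: False

Answer: False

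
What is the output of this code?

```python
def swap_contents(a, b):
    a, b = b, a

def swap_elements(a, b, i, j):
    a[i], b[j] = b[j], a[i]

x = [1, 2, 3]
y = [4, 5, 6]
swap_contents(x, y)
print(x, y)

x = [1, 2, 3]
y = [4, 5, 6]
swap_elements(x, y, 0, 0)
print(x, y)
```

Key concept: parameter rebinding vs mutation.
Step by step:
`x = [1, 2, 3]` → x = [1, 2, 3]
`y = [4, 5, 6]` → y = [4, 5, 6]
`swap_contents(x, y)` → no visible change to tracked variables
`print(x, y)` → prints [1, 2, 3] [4, 5, 6]
`x = [1, 2, 3]` → x = [1, 2, 3]
`y = [4, 5, 6]` → y = [4, 5, 6]
`swap_elements(x, y, 0, 0)` → x = [4, 2, 3]; y = [1, 5, 6]
`print(x, y)` → prints [4, 2, 3] [1, 5, 6]

Answer:
[1, 2, 3] [4, 5, 6]
[4, 2, 3] [1, 5, 6]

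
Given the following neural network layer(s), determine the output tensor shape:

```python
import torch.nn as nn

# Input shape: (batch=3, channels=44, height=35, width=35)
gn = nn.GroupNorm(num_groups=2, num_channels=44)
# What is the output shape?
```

Input: (3, 44, 35, 35) -> Output: (3, 44, 35, 35)

Answer: (3, 44, 35, 35)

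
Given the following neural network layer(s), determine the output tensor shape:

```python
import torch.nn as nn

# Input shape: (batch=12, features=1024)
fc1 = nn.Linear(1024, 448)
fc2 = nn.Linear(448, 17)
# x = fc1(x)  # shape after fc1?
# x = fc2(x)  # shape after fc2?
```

Input: (12, 1024) -> after fc1: (12, 448) -> Output: (12, 17)

Answer: (12, 17)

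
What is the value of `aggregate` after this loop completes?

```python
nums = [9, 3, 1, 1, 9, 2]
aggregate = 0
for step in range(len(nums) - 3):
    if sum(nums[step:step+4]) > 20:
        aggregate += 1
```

Count windows with sum > 20
`aggregate` takes the values: 0

Answer: 0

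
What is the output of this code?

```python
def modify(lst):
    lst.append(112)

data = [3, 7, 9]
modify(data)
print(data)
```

Key concept: function modifies passed list.
Step by step:
`data = [3, 7, 9]` → data = [3, 7, 9]
`modify(data)` → data = [3, 7, 9, 112]
`print(data)` → prints [3, 7, 9, 112]

Answer: [3, 7, 9, 112]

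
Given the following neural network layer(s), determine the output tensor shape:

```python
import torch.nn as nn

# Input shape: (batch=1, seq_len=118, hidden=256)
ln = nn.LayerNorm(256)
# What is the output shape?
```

Input: (1, 118, 256) -> Output: (1, 118, 256)

Answer: (1, 118, 256)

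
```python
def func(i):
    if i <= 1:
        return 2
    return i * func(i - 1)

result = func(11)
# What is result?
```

func(11) = 11 * 10 * 9 * 8 * 7 * 6 * 5 * 4 * 3 * 2 * 2 = 79833600

Answer: 79833600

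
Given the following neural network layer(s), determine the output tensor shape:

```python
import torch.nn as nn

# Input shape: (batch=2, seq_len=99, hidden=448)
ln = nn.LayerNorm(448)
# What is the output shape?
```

Input: (2, 99, 448) -> Output: (2, 99, 448)

Answer: (2, 99, 448)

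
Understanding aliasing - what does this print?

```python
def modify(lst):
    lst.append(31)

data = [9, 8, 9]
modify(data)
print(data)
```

Key concept: function modifies passed list.
Step by step:
`data = [9, 8, 9]` → data = [9, 8, 9]
`modify(data)` → data = [9, 8, 9, 31]
`print(data)` → prints [9, 8, 9, 31]

Answer: [9, 8, 9, 31]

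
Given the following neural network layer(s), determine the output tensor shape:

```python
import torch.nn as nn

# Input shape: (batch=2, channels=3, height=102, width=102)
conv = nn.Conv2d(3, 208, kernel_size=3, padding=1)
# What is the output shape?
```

Input: (2, 3, 102, 102) -> Output: (2, 208, 102, 102)

Answer: (2, 208, 102, 102)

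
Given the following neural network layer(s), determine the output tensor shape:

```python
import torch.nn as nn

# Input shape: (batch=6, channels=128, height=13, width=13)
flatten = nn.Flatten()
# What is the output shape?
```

Input: (6, 128, 13, 13) -> Output: (6, 21632)

Answer: (6, 21632)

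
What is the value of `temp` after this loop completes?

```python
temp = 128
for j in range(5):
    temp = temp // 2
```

Halve 5 times: 128 // 2^5 = 4
`temp` takes the values: 128 → 64 → 32 → 16 → 8 → 4

Answer: 4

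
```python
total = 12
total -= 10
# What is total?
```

Trace:
`total = 12` → total = 12
`total -= 10` → total = 2
So total = 2

Answer: 2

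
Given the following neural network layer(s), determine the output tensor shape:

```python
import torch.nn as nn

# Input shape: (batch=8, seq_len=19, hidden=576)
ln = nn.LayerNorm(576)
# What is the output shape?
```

Input: (8, 19, 576) -> Output: (8, 19, 576)

Answer: (8, 19, 576)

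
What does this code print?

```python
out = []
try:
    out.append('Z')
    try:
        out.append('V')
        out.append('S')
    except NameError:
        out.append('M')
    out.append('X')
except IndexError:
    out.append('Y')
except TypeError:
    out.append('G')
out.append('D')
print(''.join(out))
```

Execution trace: 'Z' (try body) → 'V' (inner try body) → 'S' (inner try body, no exception) → 'X' (try body, no exception) → 'D' (after the try/except). Output: ZVSXD

Answer: ZVSXD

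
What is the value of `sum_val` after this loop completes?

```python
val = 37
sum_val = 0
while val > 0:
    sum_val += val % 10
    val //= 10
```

Sum digits of 37
`sum_val` takes the values: 0 → 7 → 10

Answer: 10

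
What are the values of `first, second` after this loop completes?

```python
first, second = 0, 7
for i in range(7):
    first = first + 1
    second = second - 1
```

first goes 0→7, second goes 7→0
`first, second` takes the values: (0, 7) → (1, 7) → (1, 6) → (2, 6) → (2, 5) → (3, 5) → (3, 4) → (4, 4) → (4, 3) → (5, 3) → (5, 2) → (6, 2) → (6, 1) → (7, 1) → (7, 0)

Answer: 7, 0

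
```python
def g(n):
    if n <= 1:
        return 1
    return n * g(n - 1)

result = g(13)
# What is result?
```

g(13) = 13 * 12 * 11 * 10 * 9 * 8 * 7 * 6 * 5 * 4 * 3 * 2 * 1 = 6227020800

Answer: 6227020800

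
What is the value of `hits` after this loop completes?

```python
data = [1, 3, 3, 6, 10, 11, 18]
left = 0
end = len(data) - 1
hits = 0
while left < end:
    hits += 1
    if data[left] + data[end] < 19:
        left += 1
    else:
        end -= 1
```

Steps to find pair summing to 19
`hits` takes the values: 0 → 1 → 2 → 3 → 4 → 5 → 6

Answer: 6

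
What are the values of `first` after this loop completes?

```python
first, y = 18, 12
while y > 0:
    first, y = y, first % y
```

GCD of 18 and 12
`first` takes the values: 18 → 12 → 6

Answer: 6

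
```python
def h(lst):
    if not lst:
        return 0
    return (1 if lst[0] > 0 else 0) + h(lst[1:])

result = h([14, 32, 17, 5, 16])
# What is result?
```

Count of positive elements in [14, 32, 17, 5, 16] = 5

Answer: 5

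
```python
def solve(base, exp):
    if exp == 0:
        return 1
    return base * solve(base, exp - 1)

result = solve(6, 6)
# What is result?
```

solve(6, 6) = 6 * 6 * 6 * 6 * 6 * 6 = 46656

Answer: 46656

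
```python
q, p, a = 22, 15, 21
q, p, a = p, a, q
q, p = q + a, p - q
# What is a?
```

Trace:
`q, p, a = 22, 15, 21` → q = 22; p = 15; a = 21
`q, p, a = p, a, q` → q = 15; p = 21; a = 22
`q, p = q + a, p - q` → q = 37; p = 6
So a = 22

Answer: 22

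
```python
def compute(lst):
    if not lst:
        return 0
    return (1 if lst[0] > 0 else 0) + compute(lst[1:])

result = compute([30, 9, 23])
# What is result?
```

Count of positive elements in [30, 9, 23] = 3

Answer: 3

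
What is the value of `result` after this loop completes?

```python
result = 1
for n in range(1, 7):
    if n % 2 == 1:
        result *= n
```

Product of odd numbers 1 to 6
`result` takes the values: 1 → 3 → 15

Answer: 15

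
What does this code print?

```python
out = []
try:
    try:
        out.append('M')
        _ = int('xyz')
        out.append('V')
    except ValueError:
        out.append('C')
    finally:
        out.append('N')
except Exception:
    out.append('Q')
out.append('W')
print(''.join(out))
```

Execution trace: 'M' (inner try body) → 'C' (inner except ValueError) → 'N' (inner finally) → 'W' (after the try/except). Output: MCNW

Answer: MCNW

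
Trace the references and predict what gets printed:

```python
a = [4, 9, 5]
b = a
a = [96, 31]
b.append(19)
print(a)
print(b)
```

Key concept: rebinding vs mutation: a is rebound to a new list, b still points at the original.
Step by step:
`a = [4, 9, 5]` → a = [4, 9, 5]
`b = a` → b = [4, 9, 5] (same object as a)
`a = [96, 31]` → a = [96, 31]
`b.append(19)` → b = [4, 9, 5, 19]
`print(a)` → prints [96, 31]
`print(b)` → prints [4, 9, 5, 19]

Answer:
[96, 31]
[4, 9, 5, 19]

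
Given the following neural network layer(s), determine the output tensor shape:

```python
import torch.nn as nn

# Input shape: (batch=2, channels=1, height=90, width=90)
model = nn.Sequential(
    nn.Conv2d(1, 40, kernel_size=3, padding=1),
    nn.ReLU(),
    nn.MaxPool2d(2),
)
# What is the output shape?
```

Input: (2, 1, 90, 90) -> after Conv2d: (2, 40, 90, 90) -> after ReLU: (2, 40, 90, 90) -> Output: (2, 40, 45, 45)

Answer: (2, 40, 45, 45)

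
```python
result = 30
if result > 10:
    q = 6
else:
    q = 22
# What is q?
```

Trace:
`result = 30` → result = 30
`if result > 10: ...` → result > 10 is True → q = 6
So q = 6

Answer: 6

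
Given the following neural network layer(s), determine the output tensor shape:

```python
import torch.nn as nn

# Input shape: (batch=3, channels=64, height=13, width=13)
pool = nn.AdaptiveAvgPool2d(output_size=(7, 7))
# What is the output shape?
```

Input: (3, 64, 13, 13) -> Output: (3, 64, 7, 7)

Answer: (3, 64, 7, 7)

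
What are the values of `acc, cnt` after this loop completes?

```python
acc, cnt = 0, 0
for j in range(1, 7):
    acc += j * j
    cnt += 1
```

Sum of squares and count
`acc, cnt` takes the values: (0, 0) → (1, 0) → (1, 1) → (5, 1) → (5, 2) → (14, 2) → (14, 3) → (30, 3) → (30, 4) → (55, 4) → (55, 5) → (91, 5) → (91, 6)

Answer: 91, 6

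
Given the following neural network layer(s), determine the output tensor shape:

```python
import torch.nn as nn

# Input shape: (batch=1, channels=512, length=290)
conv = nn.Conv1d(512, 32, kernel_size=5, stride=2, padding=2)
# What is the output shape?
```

Input: (1, 512, 290) -> Output: (1, 32, 145)

Answer: (1, 32, 145)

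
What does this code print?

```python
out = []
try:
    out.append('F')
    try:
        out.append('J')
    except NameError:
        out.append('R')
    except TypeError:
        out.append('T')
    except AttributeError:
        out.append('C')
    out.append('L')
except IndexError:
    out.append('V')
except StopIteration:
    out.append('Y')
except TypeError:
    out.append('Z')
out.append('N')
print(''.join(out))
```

Execution trace: 'F' (try body) → 'J' (inner try body, no exception) → 'L' (try body, no exception) → 'N' (after the try/except). Output: FJLN

Answer: FJLN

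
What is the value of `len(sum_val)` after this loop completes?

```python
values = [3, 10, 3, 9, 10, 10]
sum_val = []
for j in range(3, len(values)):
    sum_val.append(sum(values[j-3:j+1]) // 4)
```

Number of 4-element averages
`sum_val` takes the values: [] → [6] → [6, 8] → [6, 8, 8]
So `len(sum_val)` = 3

Answer: 3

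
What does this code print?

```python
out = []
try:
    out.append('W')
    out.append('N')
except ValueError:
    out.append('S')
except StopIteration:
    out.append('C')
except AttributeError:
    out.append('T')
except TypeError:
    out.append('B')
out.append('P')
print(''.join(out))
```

Execution trace: 'W' (try body) → 'N' (try body, no exception) → 'P' (after the try/except). Output: WNP

Answer: WNP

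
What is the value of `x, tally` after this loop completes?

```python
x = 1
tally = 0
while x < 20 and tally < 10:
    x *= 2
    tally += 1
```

Double until >= 20 or 10 iterations
`x, tally` takes the values: (1, 0) → (2, 0) → (2, 1) → (4, 1) → (4, 2) → (8, 2) → (8, 3) → (16, 3) → (16, 4) → (32, 4) → (32, 5)

Answer: 32, 5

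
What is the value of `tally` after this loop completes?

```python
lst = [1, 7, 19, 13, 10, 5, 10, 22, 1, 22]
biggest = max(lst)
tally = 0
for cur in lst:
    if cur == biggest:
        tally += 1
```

Count of max value 22 in [1, 7, 19, 13, 10, 5, 10, 22, 1, 22]
`tally` takes the values: 0 → 1 → 2

Answer: 2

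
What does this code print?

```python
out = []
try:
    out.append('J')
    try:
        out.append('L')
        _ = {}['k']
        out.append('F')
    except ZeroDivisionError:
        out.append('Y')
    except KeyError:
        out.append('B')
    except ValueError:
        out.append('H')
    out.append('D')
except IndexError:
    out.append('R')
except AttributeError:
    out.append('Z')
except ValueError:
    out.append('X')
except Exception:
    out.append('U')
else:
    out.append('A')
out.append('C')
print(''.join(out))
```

Execution trace: 'J' (try body) → 'L' (inner try body) → 'B' (inner except KeyError) → 'D' (try body, no exception) → 'A' (else) → 'C' (after the try/except). Output: JLBDAC

Answer: JLBDAC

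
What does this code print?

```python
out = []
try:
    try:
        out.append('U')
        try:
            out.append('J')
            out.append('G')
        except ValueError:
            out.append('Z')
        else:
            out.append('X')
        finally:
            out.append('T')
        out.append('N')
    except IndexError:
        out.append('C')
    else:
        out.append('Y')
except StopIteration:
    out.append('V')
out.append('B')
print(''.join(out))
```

Execution trace: 'U' (try body) → 'J' (inner try body) → 'G' (inner try body, no exception) → 'X' (inner else) → 'T' (inner finally) → 'N' (try body, no exception) → 'Y' (else) → 'B' (after the try/except). Output: UJGXTNYB

Answer: UJGXTNYB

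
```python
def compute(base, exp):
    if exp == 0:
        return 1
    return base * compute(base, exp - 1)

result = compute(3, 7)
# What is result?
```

compute(3, 7) = 3 * 3 * 3 * 3 * 3 * 3 * 3 = 2187

Answer: 2187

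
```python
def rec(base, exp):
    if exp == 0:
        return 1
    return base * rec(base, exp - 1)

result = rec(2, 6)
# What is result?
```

rec(2, 6) = 2 * 2 * 2 * 2 * 2 * 2 = 64

Answer: 64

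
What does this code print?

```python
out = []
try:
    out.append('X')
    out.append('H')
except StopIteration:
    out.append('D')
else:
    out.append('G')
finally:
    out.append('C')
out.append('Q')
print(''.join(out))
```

Execution trace: 'X' (try body) → 'H' (try body, no exception) → 'G' (else) → 'C' (finally) → 'Q' (after the try/except). Output: XHGCQ

Answer: XHGCQ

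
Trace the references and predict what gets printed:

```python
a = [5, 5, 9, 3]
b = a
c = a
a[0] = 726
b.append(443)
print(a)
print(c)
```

Key concept: multiple aliases.
Step by step:
`a = [5, 5, 9, 3]` → a = [5, 5, 9, 3]
`b = a` → b = [5, 5, 9, 3] (same object as a)
`c = a` → c = [5, 5, 9, 3] (same object as a, b)
`a[0] = 726` → a = [726, 5, 9, 3] (same object as b, c); b = [726, 5, 9, 3] (same object as a, c); c = [726, 5, 9, 3] (same object as a, b)
`b.append(443)` → a = [726, 5, 9, 3, 443] (same object as b, c); b = [726, 5, 9, 3, 443] (same object as a, c); c = [726, 5, 9, 3, 443] (same object as a, b)
`print(a)` → prints [726, 5, 9, 3, 443]
`print(c)` → prints [726, 5, 9, 3, 443]

Answer:
[726, 5, 9, 3, 443]
[726, 5, 9, 3, 443]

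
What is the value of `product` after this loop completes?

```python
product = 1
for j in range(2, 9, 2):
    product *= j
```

Product of even numbers 2 to 8
`product` takes the values: 1 → 2 → 8 → 48 → 384

Answer: 384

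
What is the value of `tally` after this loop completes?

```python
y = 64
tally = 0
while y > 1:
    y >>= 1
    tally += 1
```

Count right shifts until 1
`tally` takes the values: 0 → 1 → 2 → 3 → 4 → 5 → 6

Answer: 6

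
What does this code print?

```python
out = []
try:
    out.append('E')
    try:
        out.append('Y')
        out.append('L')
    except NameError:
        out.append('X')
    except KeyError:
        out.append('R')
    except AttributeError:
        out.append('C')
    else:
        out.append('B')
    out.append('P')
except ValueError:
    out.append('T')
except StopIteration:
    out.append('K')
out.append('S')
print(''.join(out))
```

Execution trace: 'E' (try body) → 'Y' (inner try body) → 'L' (inner try body, no exception) → 'B' (inner else) → 'P' (try body, no exception) → 'S' (after the try/except). Output: EYLBPS

Answer: EYLBPS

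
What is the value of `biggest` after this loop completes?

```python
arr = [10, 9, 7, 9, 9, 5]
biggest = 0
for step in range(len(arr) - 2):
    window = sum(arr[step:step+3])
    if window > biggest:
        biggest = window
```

Max sum of 3-element window in [10, 9, 7, 9, 9, 5]
`biggest` takes the values: 0 → 26

Answer: 26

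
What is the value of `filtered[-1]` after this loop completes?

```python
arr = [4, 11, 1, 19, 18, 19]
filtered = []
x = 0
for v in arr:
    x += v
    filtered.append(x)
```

Cumulative sum ends at 72
`filtered` takes the values: [] → [4] → [4, 15] → [4, 15, 16] → [4, 15, 16, 35] → [4, 15, 16, 35, 53] → [4, 15, 16, 35, 53, 72]
So `filtered[-1]` = 72

Answer: 72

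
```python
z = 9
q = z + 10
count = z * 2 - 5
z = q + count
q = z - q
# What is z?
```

Trace:
`z = 9` → z = 9
`q = z + 10` → q = 19
`count = z * 2 - 5` → count = 13
`z = q + count` → z = 32
`q = z - q` → q = 13
So z = 32

Answer: 32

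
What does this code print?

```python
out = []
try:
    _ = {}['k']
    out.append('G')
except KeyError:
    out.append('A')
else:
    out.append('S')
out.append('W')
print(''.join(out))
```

Execution trace: 'A' (except KeyError) → 'W' (after the try/except). Output: AW

Answer: AW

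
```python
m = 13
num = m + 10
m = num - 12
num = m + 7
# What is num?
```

Trace:
`m = 13` → m = 13
`num = m + 10` → num = 23
`m = num - 12` → m = 11
`num = m + 7` → num = 18
So num = 18

Answer: 18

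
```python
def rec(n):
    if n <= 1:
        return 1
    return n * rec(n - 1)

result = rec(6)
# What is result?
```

rec(6) = 6 * 5 * 4 * 3 * 2 * 1 = 720

Answer: 720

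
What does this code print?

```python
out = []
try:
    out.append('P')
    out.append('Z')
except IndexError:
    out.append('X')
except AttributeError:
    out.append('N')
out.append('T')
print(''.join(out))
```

Execution trace: 'P' (try body) → 'Z' (try body, no exception) → 'T' (after the try/except). Output: PZT

Answer: PZT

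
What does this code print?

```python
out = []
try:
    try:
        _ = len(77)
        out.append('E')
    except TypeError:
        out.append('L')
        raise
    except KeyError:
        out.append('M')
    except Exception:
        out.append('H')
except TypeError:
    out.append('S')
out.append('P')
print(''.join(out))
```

Execution trace: 'L' (inner except TypeError) → 'S' (outer except TypeError) → 'P' (after the try/except). Output: LSP

Answer: LSP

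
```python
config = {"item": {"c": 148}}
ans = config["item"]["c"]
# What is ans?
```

Trace:
`config = {"item": {"c": 148}}` → config = {'item': {'c': 148}}
`ans = config["item"]["c"]` → ans = 148
So ans = 148

Answer: 148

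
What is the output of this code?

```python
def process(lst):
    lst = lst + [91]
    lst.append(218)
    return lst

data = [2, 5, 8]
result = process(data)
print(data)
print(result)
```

Key concept: rebinding parameter vs mutation.
Step by step:
`data = [2, 5, 8]` → data = [2, 5, 8]
`result = process(data)` → result = [2, 5, 8, 91, 218]
`print(data)` → prints [2, 5, 8]
`print(result)` → prints [2, 5, 8, 91, 218]

Answer:
[2, 5, 8]
[2, 5, 8, 91, 218]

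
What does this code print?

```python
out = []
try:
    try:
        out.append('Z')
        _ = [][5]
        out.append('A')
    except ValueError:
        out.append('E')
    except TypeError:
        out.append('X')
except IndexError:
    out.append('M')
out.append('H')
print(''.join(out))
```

Execution trace: 'Z' (inner try body) → 'M' (outer except IndexError) → 'H' (after the try/except). Output: ZMH

Answer: ZMH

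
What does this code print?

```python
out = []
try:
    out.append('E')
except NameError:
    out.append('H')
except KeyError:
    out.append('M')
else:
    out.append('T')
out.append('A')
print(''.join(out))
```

Execution trace: 'E' (try body, no exception) → 'T' (else) → 'A' (after the try/except). Output: ETA

Answer: ETA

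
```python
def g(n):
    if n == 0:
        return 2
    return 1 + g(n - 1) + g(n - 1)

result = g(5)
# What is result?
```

g(n) = 1 + 2·g(n-1), g(0)=2. Closed form: (2+1)·2^5 - 1 = 95.

Answer: 95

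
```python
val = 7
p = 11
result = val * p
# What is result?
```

Trace:
`val = 7` → val = 7
`p = 11` → p = 11
`result = val * p` → result = 77
So result = 77

Answer: 77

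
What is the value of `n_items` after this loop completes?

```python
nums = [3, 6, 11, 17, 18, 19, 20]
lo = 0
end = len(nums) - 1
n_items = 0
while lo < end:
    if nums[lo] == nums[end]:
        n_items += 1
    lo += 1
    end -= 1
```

Count matching pairs from ends
`n_items` takes the values: 0

Answer: 0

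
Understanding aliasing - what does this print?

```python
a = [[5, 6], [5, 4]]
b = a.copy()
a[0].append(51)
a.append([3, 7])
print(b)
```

Key concept: shallow copy with nested lists.
Step by step:
`a = [[5, 6], [5, 4]]` → a = [[5, 6], [5, 4]]
`b = a.copy()` → b = [[5, 6], [5, 4]]
`a[0].append(51)` → a = [[5, 6, 51], [5, 4]]; b = [[5, 6, 51], [5, 4]]
`a.append([3, 7])` → a = [[5, 6, 51], [5, 4], [3, 7]]
`print(b)` → prints [[5, 6, 51], [5, 4]]

Answer: [[5, 6, 51], [5, 4]]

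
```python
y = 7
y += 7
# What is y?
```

Trace:
`y = 7` → y = 7
`y += 7` → y = 14
So y = 14

Answer: 14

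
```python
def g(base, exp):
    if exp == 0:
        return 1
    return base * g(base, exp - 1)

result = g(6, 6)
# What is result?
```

g(6, 6) = 6 * 6 * 6 * 6 * 6 * 6 = 46656

Answer: 46656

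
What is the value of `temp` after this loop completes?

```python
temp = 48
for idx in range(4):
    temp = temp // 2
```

Halve 4 times: 48 // 2^4 = 3
`temp` takes the values: 48 → 24 → 12 → 6 → 3

Answer: 3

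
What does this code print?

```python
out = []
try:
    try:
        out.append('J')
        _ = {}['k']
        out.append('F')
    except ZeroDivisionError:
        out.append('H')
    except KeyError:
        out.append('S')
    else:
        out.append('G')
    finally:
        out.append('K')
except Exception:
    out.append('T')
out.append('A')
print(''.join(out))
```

Execution trace: 'J' (inner try body) → 'S' (inner except KeyError) → 'K' (inner finally) → 'A' (after the try/except). Output: JSKA

Answer: JSKA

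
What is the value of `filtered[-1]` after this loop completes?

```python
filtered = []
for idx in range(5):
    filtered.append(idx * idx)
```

Last element of squares 0 to 4
`filtered` takes the values: [] → [0] → [0, 1] → [0, 1, 4] → [0, 1, 4, 9] → [0, 1, 4, 9, 16]
So `filtered[-1]` = 16

Answer: 16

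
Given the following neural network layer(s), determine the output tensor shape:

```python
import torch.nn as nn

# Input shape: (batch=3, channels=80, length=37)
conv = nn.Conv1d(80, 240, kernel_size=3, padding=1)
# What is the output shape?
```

Input: (3, 80, 37) -> Output: (3, 240, 37)

Answer: (3, 240, 37)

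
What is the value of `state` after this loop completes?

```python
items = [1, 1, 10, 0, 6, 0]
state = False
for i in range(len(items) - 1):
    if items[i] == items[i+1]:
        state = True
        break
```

Check consecutive duplicates in [1, 1, 10, 0, 6, 0]
`state` takes the values: False → True

Answer: True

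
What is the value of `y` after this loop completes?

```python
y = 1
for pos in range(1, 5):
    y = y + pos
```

Start at 1, add 1 through 4
`y` takes the values: 1 → 2 → 4 → 7 → 11

Answer: 11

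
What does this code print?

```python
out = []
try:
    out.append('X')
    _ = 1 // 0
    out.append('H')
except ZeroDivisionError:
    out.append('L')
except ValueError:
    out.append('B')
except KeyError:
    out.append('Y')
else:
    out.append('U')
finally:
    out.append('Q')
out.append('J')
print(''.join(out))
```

Execution trace: 'X' (try body) → 'L' (except ZeroDivisionError) → 'Q' (finally) → 'J' (after the try/except). Output: XLQJ

Answer: XLQJ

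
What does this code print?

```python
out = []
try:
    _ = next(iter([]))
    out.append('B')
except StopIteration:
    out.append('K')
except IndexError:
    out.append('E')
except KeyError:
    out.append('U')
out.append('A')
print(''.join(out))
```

Execution trace: 'K' (except StopIteration) → 'A' (after the try/except). Output: KA

Answer: KA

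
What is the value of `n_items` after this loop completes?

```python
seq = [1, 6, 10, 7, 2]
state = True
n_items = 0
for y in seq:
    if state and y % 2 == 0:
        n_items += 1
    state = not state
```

Count even values at even positions
`n_items` takes the values: 0 → 1 → 2

Answer: 2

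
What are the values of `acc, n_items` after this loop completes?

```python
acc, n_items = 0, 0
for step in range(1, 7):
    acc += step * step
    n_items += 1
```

Sum of squares and count
`acc, n_items` takes the values: (0, 0) → (1, 0) → (1, 1) → (5, 1) → (5, 2) → (14, 2) → (14, 3) → (30, 3) → (30, 4) → (55, 4) → (55, 5) → (91, 5) → (91, 6)

Answer: 91, 6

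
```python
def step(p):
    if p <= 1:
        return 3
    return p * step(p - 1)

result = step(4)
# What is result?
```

step(4) = 4 * 3 * 2 * 3 = 72

Answer: 72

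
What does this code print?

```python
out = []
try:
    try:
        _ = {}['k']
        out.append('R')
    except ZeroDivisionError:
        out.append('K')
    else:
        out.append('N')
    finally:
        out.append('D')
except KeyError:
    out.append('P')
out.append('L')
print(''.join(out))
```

Execution trace: 'D' (finally) → 'P' (outer except KeyError) → 'L' (after the try/except). Output: DPL

Answer: DPL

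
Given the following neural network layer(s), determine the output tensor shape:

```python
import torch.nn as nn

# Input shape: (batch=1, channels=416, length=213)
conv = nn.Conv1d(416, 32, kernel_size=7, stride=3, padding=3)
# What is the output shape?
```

Input: (1, 416, 213) -> Output: (1, 32, 71)

Answer: (1, 32, 71)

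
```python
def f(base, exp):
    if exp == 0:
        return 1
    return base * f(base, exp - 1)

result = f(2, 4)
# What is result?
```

f(2, 4) = 2 * 2 * 2 * 2 = 16

Answer: 16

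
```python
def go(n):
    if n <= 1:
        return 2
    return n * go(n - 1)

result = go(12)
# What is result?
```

go(12) = 12 * 11 * 10 * 9 * 8 * 7 * 6 * 5 * 4 * 3 * 2 * 2 = 958003200

Answer: 958003200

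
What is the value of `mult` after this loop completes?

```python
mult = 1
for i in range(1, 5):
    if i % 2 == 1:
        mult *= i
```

Product of odd numbers 1 to 4
`mult` takes the values: 1 → 3

Answer: 3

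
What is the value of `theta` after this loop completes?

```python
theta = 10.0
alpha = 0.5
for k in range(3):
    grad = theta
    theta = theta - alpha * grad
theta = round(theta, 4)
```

Gradient descent: w = 10.0 * (1 - 0.5)^3
`theta` takes the values: 10.0 → 5.0 → 2.5 → 1.25

Answer: 1.25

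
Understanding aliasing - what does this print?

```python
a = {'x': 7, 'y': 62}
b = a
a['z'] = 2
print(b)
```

Key concept: dict aliasing.
Step by step:
`a = {'x': 7, 'y': 62}` → a = {'x': 7, 'y': 62}
`b = a` → b = {'x': 7, 'y': 62} (same object as a)
`a['z'] = 2` → a = {'x': 7, 'y': 62, 'z': 2} (same object as b); b = {'x': 7, 'y': 62, 'z': 2} (same object as a)
`print(b)` → prints {'x': 7, 'y': 62, 'z': 2}

Answer: {'x': 7, 'y': 62, 'z': 2}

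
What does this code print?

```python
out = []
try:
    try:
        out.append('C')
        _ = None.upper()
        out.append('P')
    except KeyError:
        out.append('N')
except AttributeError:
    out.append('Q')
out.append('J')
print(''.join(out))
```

Execution trace: 'C' (try body) → 'Q' (outer except AttributeError) → 'J' (after the try/except). Output: CQJ

Answer: CQJ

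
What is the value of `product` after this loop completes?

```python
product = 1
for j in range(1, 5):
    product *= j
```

4! = 24
`product` takes the values: 1 → 2 → 6 → 24

Answer: 24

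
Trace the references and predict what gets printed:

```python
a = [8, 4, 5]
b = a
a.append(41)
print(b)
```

Key concept: basic list aliasing.
Step by step:
`a = [8, 4, 5]` → a = [8, 4, 5]
`b = a` → b = [8, 4, 5] (same object as a)
`a.append(41)` → a = [8, 4, 5, 41] (same object as b); b = [8, 4, 5, 41] (same object as a)
`print(b)` → prints [8, 4, 5, 41]

Answer: [8, 4, 5, 41]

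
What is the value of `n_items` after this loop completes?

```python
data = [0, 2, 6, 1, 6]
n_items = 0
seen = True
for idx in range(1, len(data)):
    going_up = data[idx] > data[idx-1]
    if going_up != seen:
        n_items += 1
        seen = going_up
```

Count direction changes in [0, 2, 6, 1, 6]
`n_items` takes the values: 0 → 1 → 2

Answer: 2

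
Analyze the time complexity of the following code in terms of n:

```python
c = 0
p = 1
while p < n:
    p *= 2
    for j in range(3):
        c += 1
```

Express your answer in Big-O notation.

Each loop level contributes: log n × 1. Multiplying the contributions gives O(log n).

Answer: O(log n)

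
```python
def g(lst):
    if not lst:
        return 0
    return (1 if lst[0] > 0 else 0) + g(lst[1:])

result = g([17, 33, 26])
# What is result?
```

Count of positive elements in [17, 33, 26] = 3

Answer: 3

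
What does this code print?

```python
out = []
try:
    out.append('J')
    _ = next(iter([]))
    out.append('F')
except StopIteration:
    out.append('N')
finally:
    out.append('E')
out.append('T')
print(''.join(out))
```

Execution trace: 'J' (try body) → 'N' (except StopIteration) → 'E' (finally) → 'T' (after the try/except). Output: JNET

Answer: JNET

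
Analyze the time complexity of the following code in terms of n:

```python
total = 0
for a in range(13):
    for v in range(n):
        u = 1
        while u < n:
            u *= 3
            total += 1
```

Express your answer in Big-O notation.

Each loop level contributes: 1 × n × log n. Multiplying the contributions gives O(n log n).

Answer: O(n log n)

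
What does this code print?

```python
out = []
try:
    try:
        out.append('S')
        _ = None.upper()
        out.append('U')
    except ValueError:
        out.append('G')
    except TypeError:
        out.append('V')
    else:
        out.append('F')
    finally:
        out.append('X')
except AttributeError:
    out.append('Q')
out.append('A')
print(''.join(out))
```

Execution trace: 'S' (try body) → 'X' (finally) → 'Q' (outer except AttributeError) → 'A' (after the try/except). Output: SXQA

Answer: SXQA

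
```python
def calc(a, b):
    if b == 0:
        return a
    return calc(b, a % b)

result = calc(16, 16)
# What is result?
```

calc(16, 16) -> calc(16, 0) -> 16

Answer: 16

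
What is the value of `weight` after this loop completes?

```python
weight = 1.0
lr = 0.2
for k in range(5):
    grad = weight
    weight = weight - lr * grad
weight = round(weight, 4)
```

Gradient descent: w = 1.0 * (1 - 0.2)^5
`weight` takes the values: 1.0 → 0.8 → 0.64 → 0.512 → 0.4096 → 0.32768 → 0.3277

Answer: 0.3277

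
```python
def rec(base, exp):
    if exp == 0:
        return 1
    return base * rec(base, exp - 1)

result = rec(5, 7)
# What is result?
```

rec(5, 7) = 5 * 5 * 5 * 5 * 5 * 5 * 5 = 78125

Answer: 78125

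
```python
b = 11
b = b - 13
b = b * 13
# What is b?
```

Trace:
`b = 11` → b = 11
`b = b - 13` → b = -2
`b = b * 13` → b = -26
So b = -26

Answer: -26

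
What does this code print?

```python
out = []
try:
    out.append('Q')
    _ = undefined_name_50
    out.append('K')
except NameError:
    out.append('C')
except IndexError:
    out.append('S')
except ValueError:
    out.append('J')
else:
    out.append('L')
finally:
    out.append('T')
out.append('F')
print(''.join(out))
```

Execution trace: 'Q' (try body) → 'C' (except NameError) → 'T' (finally) → 'F' (after the try/except). Output: QCTF

Answer: QCTF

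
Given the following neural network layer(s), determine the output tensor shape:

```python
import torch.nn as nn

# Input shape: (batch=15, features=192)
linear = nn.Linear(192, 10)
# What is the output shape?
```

Input: (15, 192) -> Output: (15, 10)

Answer: (15, 10)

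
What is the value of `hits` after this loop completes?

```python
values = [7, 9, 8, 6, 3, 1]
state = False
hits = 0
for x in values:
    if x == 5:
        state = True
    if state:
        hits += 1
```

Count elements after first 5 in [7, 9, 8, 6, 3, 1]
`hits` takes the values: 0

Answer: 0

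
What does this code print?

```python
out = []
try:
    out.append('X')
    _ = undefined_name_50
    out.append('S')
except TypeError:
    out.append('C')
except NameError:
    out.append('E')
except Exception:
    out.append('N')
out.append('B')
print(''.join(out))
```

Execution trace: 'X' (try body) → 'E' (except NameError) → 'B' (after the try/except). Output: XEB

Answer: XEB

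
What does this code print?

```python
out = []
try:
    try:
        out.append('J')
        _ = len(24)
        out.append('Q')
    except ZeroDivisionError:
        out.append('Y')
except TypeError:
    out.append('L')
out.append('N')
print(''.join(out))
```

Execution trace: 'J' (try body) → 'L' (outer except TypeError) → 'N' (after the try/except). Output: JLN

Answer: JLN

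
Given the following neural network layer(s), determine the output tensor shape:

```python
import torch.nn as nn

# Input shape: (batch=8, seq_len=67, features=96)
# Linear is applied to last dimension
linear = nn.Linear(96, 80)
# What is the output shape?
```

Input: (8, 67, 96) -> Output: (8, 67, 80)

Answer: (8, 67, 80)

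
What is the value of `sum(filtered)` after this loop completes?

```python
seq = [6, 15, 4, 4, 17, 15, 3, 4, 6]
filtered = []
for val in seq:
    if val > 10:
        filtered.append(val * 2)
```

Sum of doubled values > 10
`filtered` takes the values: [] → [30] → [30, 34] → [30, 34, 30]
So `sum(filtered)` = 94

Answer: 94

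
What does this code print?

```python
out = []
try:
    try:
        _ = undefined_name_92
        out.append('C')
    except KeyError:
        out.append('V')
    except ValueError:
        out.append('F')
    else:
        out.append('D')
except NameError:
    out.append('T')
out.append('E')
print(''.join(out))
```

Execution trace: 'T' (outer except NameError) → 'E' (after the try/except). Output: TE

Answer: TE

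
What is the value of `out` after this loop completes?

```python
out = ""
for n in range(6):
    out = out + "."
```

Repeat '.' 6 times
`out` takes the values: "" → "." → ".." → "..." → "...." → "....." → "......"

Answer: "......"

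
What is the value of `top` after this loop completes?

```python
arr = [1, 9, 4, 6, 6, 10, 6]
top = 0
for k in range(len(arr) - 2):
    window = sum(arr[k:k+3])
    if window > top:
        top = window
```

Max sum of 3-element window in [1, 9, 4, 6, 6, 10, 6]
`top` takes the values: 0 → 14 → 19 → 22

Answer: 22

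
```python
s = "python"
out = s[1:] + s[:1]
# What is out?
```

Trace:
`s = "python"` → s = 'python'
`out = s[1:] + s[:1]` → out = 'ythonp'
So out = 'ythonp'

Answer: 'ythonp'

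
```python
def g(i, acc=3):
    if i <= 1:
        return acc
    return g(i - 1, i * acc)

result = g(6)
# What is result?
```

Accumulator trace (n, acc): (6, 3) -> (5, 18) -> (4, 90) -> (3, 360) -> (2, 1080) -> (1, 2160) -> return 2160

Answer: 2160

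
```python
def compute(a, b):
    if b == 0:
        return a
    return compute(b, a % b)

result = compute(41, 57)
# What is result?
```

compute(41, 57) -> compute(57, 41) -> compute(41, 16) -> compute(16, 9) -> compute(9, 7) -> compute(7, 2) -> compute(2, 1) -> compute(1, 0) -> 1

Answer: 1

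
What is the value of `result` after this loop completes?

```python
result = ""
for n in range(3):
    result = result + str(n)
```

Concatenate digits 0 to 2
`result` takes the values: "" → "0" → "01" → "012"

Answer: "012"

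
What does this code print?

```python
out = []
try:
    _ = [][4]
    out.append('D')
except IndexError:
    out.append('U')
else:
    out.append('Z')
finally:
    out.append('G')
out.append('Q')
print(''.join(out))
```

Execution trace: 'U' (except IndexError) → 'G' (finally) → 'Q' (after the try/except). Output: UGQ

Answer: UGQ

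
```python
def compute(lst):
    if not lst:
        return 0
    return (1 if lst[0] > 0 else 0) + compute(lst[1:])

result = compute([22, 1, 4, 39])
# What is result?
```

Count of positive elements in [22, 1, 4, 39] = 4

Answer: 4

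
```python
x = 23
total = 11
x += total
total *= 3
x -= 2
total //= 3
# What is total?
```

Trace:
`x = 23` → x = 23
`total = 11` → total = 11
`x += total` → x = 34
`total *= 3` → total = 33
`x -= 2` → x = 32
`total //= 3` → total = 11
So total = 11

Answer: 11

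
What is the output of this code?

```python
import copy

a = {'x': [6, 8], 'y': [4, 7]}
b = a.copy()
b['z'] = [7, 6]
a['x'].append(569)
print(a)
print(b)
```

Key concept: shallow copy of dict with mutable values.
Step by step:
`a = {'x': [6, 8], 'y': [4, 7]}` → a = {'x': [6, 8], 'y': [4, 7]}
`b = a.copy()` → b = {'x': [6, 8], 'y': [4, 7]}
`b['z'] = [7, 6]` → b = {'x': [6, 8], 'y': [4, 7], 'z': [7, 6]}
`a['x'].append(569)` → a = {'x': [6, 8, 569], 'y': [4, 7]}; b = {'x': [6, 8, 569], 'y': [4, 7], 'z': [7, 6]}
`print(a)` → prints {'x': [6, 8, 569], 'y': [4, 7]}
`print(b)` → prints {'x': [6, 8, 569], 'y': [4, 7], 'z': [7, 6]}

Answer:
{'x': [6, 8, 569], 'y': [4, 7]}
{'x': [6, 8, 569], 'y': [4, 7], 'z': [7, 6]}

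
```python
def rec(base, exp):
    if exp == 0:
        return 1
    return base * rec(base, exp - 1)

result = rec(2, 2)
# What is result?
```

rec(2, 2) = 2 * 2 = 4

Answer: 4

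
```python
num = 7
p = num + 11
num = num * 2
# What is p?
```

Trace:
`num = 7` → num = 7
`p = num + 11` → p = 18
`num = num * 2` → num = 14
So p = 18

Answer: 18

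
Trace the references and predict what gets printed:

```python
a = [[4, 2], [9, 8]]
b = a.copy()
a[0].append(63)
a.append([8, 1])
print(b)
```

Key concept: shallow copy with nested lists.
Step by step:
`a = [[4, 2], [9, 8]]` → a = [[4, 2], [9, 8]]
`b = a.copy()` → b = [[4, 2], [9, 8]]
`a[0].append(63)` → a = [[4, 2, 63], [9, 8]]; b = [[4, 2, 63], [9, 8]]
`a.append([8, 1])` → a = [[4, 2, 63], [9, 8], [8, 1]]
`print(b)` → prints [[4, 2, 63], [9, 8]]

Answer: [[4, 2, 63], [9, 8]]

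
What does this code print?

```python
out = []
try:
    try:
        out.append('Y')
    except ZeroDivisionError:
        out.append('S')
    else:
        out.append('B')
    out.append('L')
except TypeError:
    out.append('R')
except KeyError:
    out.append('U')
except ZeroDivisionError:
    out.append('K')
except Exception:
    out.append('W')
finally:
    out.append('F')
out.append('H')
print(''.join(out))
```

Execution trace: 'Y' (inner try body, no exception) → 'B' (inner else) → 'L' (try body, no exception) → 'F' (finally) → 'H' (after the try/except). Output: YBLFH

Answer: YBLFH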